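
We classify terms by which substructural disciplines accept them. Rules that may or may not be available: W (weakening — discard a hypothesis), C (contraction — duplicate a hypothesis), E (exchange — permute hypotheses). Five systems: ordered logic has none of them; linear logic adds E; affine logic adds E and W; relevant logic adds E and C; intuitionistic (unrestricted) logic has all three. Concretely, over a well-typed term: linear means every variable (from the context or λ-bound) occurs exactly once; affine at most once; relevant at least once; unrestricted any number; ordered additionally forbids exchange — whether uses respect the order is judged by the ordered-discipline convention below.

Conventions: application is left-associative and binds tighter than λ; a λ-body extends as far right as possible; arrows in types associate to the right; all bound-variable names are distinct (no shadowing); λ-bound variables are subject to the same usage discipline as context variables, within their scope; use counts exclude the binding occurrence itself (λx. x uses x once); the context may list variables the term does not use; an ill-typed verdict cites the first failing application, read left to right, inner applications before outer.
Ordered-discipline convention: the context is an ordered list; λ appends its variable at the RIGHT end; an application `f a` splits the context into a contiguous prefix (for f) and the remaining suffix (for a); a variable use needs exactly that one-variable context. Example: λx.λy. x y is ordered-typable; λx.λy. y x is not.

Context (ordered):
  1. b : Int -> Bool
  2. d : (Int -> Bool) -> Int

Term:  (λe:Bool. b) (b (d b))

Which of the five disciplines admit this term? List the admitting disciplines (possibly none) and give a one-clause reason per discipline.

accepted by: unrestricted
use counts: b ×3, d ×1, e (λ-bound) ×0
uses in reading order: b, b, d, b
typing: well-typed at Int -> Bool
ordered: ✗ — needs contraction — b ×3; e never used (weakening)
linear: ✗ — needs contraction — b ×3; e never used (weakening)
affine: ✗ — needs contraction — b ×3
relevant: ✗ — e never used (weakening)
unrestricted: ✓ — typability at Int -> Bool is all that's needed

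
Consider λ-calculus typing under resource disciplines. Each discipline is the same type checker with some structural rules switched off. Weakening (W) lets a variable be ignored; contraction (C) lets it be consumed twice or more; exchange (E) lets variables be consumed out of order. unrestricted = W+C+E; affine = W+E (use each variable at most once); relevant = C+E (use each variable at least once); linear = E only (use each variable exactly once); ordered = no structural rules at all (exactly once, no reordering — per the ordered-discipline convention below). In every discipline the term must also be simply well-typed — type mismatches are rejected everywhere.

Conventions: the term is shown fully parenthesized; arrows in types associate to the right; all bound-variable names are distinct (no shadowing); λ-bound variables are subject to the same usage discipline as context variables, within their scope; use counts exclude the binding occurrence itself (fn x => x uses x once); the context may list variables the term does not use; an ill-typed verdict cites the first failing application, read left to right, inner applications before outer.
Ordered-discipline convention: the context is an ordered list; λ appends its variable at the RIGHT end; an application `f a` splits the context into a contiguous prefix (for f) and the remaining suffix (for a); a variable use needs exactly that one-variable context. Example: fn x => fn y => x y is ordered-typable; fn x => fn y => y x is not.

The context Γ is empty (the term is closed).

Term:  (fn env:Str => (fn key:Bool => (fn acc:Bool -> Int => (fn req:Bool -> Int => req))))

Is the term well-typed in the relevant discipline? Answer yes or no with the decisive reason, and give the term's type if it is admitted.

no — needs weakening: env, key, acc unused
variable uses: env (λ-bound)=0; key (λ-bound)=0; acc (λ-bound)=0; req (λ-bound)=1
order of uses: req
typing: well-typed at Str -> Bool -> (Bool -> Int) -> (Bool -> Int) -> Bool -> Int
all disciplines: ordered ✗; linear ✗; affine ✓; relevant ✗; unrestricted ✓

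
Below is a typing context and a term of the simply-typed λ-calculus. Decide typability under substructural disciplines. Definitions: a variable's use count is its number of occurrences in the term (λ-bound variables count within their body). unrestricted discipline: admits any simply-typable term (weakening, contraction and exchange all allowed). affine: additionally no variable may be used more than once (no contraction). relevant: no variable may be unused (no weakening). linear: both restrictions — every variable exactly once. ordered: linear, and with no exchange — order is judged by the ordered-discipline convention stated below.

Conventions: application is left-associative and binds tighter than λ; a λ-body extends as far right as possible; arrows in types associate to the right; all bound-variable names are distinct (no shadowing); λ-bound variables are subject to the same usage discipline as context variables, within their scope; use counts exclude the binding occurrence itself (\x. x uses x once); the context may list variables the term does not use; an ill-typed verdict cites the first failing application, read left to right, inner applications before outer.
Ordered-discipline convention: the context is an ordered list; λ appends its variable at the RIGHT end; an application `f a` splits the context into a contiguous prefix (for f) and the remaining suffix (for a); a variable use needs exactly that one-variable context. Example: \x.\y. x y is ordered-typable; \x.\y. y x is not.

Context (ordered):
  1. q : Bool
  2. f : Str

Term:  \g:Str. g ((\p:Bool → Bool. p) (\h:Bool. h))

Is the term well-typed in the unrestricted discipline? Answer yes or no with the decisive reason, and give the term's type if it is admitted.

no — the type mismatch rejects it
counts: q: 0, f: 0, g [bound]: 1, p [bound]: 1, h [bound]: 1
left-to-right use order: g, p, h
typing: ill-typed: can't apply a value of type Str
across the five disciplines: ordered ✗, linear ✗, affine ✗, relevant ✗, unrestricted ✗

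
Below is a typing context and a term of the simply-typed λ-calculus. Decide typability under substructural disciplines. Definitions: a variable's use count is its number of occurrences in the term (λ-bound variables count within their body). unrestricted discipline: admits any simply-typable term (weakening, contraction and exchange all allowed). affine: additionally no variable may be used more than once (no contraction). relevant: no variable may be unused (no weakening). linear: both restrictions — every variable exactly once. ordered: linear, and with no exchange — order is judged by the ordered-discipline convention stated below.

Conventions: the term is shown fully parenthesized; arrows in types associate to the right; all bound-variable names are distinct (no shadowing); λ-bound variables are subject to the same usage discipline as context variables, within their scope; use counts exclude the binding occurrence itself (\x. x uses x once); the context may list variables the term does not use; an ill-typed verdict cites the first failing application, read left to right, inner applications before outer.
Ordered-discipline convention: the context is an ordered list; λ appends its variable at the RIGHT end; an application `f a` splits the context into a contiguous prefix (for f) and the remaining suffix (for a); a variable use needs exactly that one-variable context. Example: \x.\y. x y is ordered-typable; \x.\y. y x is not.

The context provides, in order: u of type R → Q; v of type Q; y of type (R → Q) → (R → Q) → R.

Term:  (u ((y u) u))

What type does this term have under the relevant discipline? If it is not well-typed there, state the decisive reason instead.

not well-typed under relevant — unused: v — weakening required
usage: u: 3×; v: 0×; y: 1×
use order (left to right): u, y, u, u
typing: the term checks, with type Q
all disciplines: ordered ✗ · linear ✗ · affine ✗ · relevant ✗ · unrestricted ✓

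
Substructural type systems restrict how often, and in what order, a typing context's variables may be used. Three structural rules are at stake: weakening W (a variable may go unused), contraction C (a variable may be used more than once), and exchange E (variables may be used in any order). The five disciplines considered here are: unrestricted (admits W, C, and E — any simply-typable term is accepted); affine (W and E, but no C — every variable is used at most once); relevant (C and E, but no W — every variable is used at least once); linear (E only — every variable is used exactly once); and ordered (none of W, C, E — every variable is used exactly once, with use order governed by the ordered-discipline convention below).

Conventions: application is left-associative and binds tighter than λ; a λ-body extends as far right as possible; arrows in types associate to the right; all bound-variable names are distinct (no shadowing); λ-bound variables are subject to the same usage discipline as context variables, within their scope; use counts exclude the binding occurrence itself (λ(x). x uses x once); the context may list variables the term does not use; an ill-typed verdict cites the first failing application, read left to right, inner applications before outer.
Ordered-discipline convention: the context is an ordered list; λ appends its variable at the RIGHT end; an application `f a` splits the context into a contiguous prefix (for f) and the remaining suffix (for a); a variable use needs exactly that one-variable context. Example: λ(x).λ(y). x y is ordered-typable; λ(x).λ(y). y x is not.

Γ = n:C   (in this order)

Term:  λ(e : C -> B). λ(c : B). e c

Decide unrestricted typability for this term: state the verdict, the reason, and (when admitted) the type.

no — a type mismatch blocks all five
usage: n: 0; e (bound): 1; c (bound): 1
uses in reading order: e, c
typing: ill-typed: an argument B mismatches the expected C
across the five disciplines: ordered ✗ | linear ✗ | affine ✗ | relevant ✗ | unrestricted ✗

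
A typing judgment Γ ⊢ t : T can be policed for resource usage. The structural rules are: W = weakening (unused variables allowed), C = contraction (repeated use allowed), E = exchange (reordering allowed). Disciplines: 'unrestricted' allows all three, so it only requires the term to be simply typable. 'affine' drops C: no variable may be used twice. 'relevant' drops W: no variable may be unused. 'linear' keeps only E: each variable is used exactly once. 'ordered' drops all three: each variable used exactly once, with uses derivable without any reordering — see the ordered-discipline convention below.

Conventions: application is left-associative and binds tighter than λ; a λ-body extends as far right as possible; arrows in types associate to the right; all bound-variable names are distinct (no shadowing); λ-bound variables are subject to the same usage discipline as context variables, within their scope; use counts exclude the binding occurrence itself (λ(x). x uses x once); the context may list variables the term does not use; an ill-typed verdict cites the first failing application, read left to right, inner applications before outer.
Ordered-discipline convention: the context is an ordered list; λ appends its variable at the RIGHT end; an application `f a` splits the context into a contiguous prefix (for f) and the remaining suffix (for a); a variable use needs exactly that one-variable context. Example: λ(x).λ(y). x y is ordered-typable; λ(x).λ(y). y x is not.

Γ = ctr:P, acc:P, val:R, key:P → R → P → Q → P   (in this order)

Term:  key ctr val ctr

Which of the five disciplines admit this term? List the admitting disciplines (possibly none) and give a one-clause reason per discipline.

accepted by: unrestricted
usage: ctr ×2; acc ×0; val ×1; key ×1
use order (left to right): key, ctr, val, ctr
typing: well-typed — term : Q → P
ordered: ✗ — ctr ×2 used more than once (contraction); unused: acc — weakening required
linear: ✗ — ctr ×2 used more than once (contraction); unused: acc — weakening required
affine: ✗ — ctr ×2 used more than once (contraction)
relevant: ✗ — unused: acc — weakening required
unrestricted: ✓ — type-checks (Q → P) and nothing is barred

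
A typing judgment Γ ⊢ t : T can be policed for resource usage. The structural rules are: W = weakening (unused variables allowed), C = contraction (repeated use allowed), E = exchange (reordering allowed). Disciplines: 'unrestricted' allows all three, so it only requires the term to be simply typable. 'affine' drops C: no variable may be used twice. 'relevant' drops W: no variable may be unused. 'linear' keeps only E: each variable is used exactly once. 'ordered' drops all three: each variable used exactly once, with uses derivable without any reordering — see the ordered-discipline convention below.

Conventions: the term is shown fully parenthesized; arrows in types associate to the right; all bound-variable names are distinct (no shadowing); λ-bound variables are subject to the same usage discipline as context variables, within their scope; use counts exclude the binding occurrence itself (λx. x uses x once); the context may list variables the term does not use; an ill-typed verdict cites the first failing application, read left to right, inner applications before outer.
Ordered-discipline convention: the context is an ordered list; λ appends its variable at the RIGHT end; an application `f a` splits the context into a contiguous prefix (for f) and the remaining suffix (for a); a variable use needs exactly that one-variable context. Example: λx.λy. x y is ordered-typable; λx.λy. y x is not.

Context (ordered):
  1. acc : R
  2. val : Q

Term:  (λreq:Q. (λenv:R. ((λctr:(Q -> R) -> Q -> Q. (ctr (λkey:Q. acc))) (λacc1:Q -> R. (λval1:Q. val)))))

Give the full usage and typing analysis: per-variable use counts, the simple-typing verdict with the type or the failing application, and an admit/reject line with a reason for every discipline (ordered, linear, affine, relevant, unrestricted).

use counts: acc: 1, val: 1, req (bound): 0, env (bound): 0, ctr (bound): 1, key (bound): 0, acc1 (bound): 0, val1 (bound): 0
order of uses: ctr, acc, val
typing: the term checks, with type Q -> R -> Q -> Q
ordered: ✗, req, env, key, acc1, val1 never used (weakening)
linear: ✗, req, env, key, acc1, val1 never used (weakening)
affine: ✓, none of acc, val, req, env, ctr, key, acc1, val1 used more than once
relevant: ✗, req, env, key, acc1, val1 never used (weakening)
unrestricted: ✓, typability at Q -> R -> Q -> Q is all that's needed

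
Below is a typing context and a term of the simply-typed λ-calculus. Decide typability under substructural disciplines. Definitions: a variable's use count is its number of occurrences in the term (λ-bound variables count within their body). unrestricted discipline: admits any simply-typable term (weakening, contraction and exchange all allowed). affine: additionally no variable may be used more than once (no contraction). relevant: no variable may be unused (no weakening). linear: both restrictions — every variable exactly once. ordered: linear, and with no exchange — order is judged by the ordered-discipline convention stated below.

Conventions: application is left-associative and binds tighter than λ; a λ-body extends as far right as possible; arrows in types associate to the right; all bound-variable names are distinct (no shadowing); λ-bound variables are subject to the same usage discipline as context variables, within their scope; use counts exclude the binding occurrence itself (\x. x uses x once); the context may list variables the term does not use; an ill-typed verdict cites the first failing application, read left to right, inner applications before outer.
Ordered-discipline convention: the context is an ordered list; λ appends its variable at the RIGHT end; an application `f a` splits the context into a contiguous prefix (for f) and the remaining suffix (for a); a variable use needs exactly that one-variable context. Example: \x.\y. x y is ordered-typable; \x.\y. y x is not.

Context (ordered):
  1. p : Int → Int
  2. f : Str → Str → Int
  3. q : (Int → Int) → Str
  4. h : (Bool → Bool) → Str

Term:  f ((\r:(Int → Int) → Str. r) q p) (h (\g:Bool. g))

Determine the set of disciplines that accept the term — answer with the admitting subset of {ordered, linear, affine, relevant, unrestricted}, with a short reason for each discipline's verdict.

accepted by: linear, affine, relevant, unrestricted
variable uses: p: 1; f: 1; q: 1; h: 1; r (bound): 1; g (bound): 1
left-to-right use order: f, r, q, p, h, g
typing: ✓ — Int
ordered: ✗ — needs exchange: uses follow f, r, q, p, h, g
linear: ✓ — p, f, q, h, r, g: one use apiece
affine: ✓ — p, f, q, h, r, g: no repeats, contraction unneeded
relevant: ✓ — every one of p, f, q, h, r, g appears
unrestricted: ✓ — well-typed at Int; no restrictions here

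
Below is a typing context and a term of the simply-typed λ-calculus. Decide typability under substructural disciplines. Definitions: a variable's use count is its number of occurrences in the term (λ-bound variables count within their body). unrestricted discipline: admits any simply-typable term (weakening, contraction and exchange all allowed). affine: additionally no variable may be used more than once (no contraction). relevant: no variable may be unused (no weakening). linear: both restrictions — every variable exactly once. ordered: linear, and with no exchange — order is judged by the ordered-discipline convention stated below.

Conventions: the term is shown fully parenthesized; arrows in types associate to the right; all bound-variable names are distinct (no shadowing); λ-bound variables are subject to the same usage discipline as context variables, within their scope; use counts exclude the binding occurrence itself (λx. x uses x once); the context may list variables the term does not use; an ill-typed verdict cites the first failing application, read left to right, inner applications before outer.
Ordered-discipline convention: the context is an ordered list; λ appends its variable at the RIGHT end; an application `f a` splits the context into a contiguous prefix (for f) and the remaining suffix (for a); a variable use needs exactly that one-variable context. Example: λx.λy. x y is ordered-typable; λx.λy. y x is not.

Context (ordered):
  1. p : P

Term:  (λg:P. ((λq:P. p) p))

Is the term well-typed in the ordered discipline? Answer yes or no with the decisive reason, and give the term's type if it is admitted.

no — p ×2 used more than once (contraction); needs weakening: g, q unused
variable uses: p: 2×; g (bound): 0×; q (bound): 0×
left-to-right use order: p, p
typing: the term checks, with type P -> P
per-discipline verdicts: ordered ✗ | linear ✗ | affine ✗ | relevant ✗ | unrestricted ✓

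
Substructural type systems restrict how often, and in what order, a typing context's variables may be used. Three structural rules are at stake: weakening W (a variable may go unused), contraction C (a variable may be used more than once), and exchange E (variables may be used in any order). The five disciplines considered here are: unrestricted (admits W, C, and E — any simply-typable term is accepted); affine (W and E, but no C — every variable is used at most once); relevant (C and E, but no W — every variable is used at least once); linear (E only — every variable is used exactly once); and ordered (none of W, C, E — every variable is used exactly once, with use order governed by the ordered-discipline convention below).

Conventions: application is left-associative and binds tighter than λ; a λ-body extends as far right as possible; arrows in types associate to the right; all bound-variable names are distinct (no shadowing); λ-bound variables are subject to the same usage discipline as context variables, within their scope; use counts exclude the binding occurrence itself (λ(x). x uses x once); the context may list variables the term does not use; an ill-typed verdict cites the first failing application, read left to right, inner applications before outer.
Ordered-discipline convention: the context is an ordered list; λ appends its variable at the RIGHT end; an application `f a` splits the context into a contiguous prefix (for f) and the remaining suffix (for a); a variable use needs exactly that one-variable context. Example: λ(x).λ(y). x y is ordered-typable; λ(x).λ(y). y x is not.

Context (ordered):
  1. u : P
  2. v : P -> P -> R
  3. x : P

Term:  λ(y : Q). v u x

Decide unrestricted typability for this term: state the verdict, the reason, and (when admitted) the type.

yes — simply typable at Q -> R; W, C, E all held; term : Q -> R
usage: u: 1, v: 1, x: 1, y (bound): 0
use order (left to right): v, u, x
typing: well-typed at Q -> R
all disciplines: ordered ✗ | linear ✗ | affine ✓ | relevant ✗ | unrestricted ✓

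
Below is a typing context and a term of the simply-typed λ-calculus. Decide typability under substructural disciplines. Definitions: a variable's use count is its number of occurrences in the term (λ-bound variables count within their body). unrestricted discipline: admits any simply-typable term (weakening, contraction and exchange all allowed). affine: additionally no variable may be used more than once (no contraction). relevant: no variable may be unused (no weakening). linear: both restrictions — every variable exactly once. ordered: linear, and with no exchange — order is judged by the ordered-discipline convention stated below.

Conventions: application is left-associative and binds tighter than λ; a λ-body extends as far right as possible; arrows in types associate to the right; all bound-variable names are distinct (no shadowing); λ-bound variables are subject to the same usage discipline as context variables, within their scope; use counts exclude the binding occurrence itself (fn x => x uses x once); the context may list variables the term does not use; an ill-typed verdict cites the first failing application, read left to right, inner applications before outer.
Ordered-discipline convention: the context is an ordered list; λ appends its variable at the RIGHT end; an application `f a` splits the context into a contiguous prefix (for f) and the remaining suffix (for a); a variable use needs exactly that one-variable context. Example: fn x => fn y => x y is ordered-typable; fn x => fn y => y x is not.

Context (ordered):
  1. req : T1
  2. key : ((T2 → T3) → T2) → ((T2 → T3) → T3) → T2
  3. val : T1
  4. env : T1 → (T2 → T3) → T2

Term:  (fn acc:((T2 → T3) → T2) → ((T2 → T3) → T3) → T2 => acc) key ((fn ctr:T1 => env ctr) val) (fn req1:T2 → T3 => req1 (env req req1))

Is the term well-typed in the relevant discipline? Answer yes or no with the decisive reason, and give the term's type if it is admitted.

yes — at least one use each (req, key, val, env, acc, ctr, req1); term : T2
counts: req ×1; key ×1; val ×1; env ×2; acc (bound) ×1; ctr (bound) ×1; req1 (bound) ×2
use order (left to right): acc, key, env, ctr, val, req1, env, req, req1
typing: well-typed at T2
summary: ordered ✗, linear ✗, affine ✗, relevant ✓, unrestricted ✓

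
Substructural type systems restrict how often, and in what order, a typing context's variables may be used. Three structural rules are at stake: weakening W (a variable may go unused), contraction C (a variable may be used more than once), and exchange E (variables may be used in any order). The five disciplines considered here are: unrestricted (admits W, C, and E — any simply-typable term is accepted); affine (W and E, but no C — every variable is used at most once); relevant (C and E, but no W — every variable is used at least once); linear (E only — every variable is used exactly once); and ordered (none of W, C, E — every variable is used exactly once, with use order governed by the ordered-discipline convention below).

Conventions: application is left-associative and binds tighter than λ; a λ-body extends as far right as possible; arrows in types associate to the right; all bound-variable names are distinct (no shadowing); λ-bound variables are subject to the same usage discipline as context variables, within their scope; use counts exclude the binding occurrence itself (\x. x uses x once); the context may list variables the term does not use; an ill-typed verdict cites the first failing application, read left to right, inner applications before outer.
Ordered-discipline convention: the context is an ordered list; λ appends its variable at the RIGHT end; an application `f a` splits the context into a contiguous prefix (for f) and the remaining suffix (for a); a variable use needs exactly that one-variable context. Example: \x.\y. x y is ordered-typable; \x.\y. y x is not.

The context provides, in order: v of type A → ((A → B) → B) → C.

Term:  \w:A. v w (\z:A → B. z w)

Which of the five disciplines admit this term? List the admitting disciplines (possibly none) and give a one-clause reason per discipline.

admitting disciplines: relevant, unrestricted
use counts: v: 1×; w (λ-bound): 2×; z (λ-bound): 1×
order of uses: v, w, z, w
typing: well-typed at A → C
ordered: ✗, w ×2 used more than once (contraction)
linear: ✗, w ×2 used more than once (contraction)
affine: ✗, w ×2 used more than once (contraction)
relevant: ✓, v, w, z: all used, weakening unneeded
unrestricted: ✓, type-checks (A → C) and nothing is barred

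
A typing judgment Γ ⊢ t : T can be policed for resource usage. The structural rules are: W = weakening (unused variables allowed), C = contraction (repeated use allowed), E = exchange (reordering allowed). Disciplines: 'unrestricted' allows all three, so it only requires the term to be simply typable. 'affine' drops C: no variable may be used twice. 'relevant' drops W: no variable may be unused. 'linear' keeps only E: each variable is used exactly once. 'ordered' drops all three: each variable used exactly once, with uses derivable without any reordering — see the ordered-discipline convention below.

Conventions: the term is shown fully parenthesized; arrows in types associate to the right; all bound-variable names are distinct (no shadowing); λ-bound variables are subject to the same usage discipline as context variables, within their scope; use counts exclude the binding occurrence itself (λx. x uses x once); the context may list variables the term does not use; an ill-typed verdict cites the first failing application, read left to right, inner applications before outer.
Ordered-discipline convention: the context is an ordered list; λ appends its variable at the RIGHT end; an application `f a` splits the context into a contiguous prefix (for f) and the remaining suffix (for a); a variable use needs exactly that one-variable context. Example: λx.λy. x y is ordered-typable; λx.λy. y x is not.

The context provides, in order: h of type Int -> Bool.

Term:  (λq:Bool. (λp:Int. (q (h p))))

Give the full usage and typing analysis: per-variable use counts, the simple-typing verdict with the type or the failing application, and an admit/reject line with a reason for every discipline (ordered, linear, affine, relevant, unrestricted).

variable uses: h: 1×, q (bound): 1×, p (bound): 1×
uses in reading order: q, h, p
typing: ill-typed: non-function type Bool applied to an argument
ordered ✗ (fails simple typing)
linear ✗ (a type mismatch blocks all five)
affine ✗ (the type mismatch rejects it)
relevant ✗ (not simply typable)
unrestricted ✗ (fails simple typing)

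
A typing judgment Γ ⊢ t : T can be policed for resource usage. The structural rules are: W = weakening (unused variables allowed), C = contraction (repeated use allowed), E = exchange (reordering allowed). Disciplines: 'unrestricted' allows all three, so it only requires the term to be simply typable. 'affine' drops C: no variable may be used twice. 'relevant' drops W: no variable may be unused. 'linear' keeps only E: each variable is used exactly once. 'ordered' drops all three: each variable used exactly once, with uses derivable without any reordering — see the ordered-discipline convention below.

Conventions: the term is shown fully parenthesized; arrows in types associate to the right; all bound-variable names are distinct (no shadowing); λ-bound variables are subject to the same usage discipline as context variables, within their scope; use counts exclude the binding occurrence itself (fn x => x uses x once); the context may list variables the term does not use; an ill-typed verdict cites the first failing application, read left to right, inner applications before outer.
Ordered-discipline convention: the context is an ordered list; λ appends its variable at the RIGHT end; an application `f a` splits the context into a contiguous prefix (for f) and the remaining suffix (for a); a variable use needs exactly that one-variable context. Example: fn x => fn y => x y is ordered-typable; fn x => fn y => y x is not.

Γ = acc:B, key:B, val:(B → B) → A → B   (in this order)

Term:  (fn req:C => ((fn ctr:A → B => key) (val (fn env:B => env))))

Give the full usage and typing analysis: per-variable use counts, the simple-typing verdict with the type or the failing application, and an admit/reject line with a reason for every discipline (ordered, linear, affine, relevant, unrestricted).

usage: acc: 0; key: 1; val: 1; req (bound): 0; ctr (bound): 0; env (bound): 1
left-to-right use order: key, val, env
typing: well-typed — term : C → B
ordered: ✗ — acc, req, ctr left unused
linear: ✗ — acc, req, ctr left unused
affine: ✓ — no duplicate uses among acc, key, val, req, ctr, env
relevant: ✗ — acc, req, ctr left unused
unrestricted: ✓ — simply typable at C → B; W, C, E all held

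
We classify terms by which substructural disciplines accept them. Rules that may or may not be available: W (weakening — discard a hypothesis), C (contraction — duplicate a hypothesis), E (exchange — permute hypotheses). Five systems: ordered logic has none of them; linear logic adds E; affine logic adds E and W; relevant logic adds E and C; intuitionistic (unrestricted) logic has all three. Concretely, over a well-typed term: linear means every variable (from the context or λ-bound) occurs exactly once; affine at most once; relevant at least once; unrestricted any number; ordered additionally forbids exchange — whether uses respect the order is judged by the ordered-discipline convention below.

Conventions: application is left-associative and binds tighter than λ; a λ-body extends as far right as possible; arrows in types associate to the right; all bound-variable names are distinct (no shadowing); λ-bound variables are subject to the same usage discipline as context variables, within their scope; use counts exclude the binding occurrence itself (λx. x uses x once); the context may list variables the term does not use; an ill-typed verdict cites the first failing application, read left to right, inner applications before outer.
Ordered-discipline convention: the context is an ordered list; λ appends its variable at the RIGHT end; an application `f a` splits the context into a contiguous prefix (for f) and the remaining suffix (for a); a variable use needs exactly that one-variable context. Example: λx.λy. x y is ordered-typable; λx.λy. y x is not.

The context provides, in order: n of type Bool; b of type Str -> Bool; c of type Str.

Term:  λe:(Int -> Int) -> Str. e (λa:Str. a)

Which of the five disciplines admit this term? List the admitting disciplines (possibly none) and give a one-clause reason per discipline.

accepted by: none
variable uses: n: 0; b: 0; c: 0; e [bound]: 1; a [bound]: 1
left-to-right use order: e, a
typing: ill-typed: an argument Str -> Str mismatches the expected Int -> Int
ordered ✗ (fails simple typing)
linear ✗ (a type mismatch blocks all five)
affine ✗ (the type mismatch rejects it)
relevant ✗ (not simply typable)
unrestricted ✗ (fails simple typing)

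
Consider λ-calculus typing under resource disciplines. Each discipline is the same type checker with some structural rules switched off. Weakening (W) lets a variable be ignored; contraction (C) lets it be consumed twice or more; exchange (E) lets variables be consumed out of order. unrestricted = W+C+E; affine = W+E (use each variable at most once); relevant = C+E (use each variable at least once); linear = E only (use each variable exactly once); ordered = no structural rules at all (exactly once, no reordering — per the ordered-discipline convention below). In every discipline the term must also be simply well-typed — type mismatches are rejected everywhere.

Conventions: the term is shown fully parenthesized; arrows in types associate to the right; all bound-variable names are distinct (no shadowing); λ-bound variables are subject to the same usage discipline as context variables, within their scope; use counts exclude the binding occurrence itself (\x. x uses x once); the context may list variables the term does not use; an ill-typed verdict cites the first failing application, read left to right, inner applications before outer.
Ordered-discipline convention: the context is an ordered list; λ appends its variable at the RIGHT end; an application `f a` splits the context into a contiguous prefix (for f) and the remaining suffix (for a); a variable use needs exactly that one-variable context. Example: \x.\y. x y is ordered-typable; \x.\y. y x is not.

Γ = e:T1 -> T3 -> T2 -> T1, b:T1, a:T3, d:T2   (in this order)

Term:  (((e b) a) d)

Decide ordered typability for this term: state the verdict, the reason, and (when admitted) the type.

yes — single-use (e, b, a, d), ordered derivation ok; term : T1
usage: e ×1; b ×1; a ×1; d ×1
order of uses: e, b, a, d
typing: well-typed — term : T1
summary: ordered ✓, linear ✓, affine ✓, relevant ✓, unrestricted ✓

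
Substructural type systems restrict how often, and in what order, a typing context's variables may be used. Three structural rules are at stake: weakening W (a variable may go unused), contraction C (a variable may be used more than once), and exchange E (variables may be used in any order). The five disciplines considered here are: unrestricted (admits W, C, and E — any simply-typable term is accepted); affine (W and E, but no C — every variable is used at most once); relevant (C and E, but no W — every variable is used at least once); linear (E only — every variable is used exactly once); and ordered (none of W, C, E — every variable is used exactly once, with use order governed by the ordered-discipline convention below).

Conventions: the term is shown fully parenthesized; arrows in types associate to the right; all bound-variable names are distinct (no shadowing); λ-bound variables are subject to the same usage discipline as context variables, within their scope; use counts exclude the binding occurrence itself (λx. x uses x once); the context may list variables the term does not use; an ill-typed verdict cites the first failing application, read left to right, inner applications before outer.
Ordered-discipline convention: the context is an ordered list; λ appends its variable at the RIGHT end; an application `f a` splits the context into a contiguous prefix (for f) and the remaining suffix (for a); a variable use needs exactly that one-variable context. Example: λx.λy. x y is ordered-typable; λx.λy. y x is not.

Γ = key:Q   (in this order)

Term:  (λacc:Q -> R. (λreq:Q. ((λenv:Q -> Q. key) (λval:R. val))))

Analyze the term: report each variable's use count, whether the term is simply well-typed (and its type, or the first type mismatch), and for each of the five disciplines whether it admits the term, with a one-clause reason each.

usage: key=1, acc (λ-bound)=0, req (λ-bound)=0, env (λ-bound)=0, val (λ-bound)=1
uses in reading order: key, val
typing: ill-typed: an application expects Q -> Q but receives R -> R
ordered: ✗, not simply typable
linear: ✗, fails simple typing
affine: ✗, a type mismatch blocks all five
relevant: ✗, the type mismatch rejects it
unrestricted: ✗, not simply typable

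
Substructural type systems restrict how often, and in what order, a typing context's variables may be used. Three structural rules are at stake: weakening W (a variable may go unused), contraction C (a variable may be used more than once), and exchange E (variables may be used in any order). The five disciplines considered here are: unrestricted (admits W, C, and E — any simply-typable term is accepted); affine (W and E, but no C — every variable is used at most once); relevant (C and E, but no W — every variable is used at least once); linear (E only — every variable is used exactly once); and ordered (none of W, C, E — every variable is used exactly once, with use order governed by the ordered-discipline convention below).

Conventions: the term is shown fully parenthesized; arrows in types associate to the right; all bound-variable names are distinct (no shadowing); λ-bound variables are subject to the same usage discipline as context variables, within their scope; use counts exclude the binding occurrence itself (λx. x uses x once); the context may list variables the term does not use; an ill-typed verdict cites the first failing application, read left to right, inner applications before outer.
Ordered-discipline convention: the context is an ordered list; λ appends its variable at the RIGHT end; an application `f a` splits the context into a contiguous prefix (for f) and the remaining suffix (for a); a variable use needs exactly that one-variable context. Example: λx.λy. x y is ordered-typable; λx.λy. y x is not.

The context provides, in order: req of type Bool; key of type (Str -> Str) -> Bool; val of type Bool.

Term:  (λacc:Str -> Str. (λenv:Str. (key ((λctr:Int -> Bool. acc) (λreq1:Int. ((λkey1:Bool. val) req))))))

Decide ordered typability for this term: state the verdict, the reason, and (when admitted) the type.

no — unused: env, ctr, req1, key1 — weakening required
counts: req: 1×; key: 1×; val: 1×; acc (bound): 1×; env (bound): 0×; ctr (bound): 0×; req1 (bound): 0×; key1 (bound): 0×
order of uses: key, acc, val, req
typing: ✓ — (Str -> Str) -> Str -> Bool
summary: ordered ✗ | linear ✗ | affine ✓ | relevant ✗ | unrestricted ✓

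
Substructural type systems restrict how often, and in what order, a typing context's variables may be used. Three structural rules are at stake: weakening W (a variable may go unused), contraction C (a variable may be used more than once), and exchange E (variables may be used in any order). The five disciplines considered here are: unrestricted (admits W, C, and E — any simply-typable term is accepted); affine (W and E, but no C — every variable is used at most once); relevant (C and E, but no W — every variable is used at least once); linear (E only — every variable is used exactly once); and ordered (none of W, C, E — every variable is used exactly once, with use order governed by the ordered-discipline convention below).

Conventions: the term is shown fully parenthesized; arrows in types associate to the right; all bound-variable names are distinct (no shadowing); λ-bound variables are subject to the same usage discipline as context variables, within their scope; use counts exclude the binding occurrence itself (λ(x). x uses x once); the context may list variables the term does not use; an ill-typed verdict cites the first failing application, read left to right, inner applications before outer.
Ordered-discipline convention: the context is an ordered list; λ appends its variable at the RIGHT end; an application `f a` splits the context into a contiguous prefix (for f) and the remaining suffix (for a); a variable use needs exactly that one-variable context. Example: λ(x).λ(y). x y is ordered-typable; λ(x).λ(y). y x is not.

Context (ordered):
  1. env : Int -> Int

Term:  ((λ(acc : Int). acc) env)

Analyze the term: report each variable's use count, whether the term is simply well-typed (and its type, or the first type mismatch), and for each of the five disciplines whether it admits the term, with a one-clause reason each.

variable uses: env ×1, acc [bound] ×1
use order (left to right): acc, env
typing: ill-typed: an application expects Int but receives Int -> Int
ordered ✗ (fails simple typing)
linear ✗ (a type mismatch blocks all five)
affine ✗ (the type mismatch rejects it)
relevant ✗ (not simply typable)
unrestricted ✗ (fails simple typing)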